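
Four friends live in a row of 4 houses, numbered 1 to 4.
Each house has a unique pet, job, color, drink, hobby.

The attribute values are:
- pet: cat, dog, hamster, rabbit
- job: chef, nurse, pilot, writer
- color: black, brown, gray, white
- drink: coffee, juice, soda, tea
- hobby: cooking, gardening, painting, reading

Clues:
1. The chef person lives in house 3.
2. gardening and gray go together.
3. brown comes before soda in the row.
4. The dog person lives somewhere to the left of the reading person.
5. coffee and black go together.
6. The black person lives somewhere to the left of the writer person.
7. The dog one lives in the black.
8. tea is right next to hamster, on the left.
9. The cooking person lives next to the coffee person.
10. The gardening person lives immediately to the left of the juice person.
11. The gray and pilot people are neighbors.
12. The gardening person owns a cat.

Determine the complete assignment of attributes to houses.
Solution:

House | Pet | Job | Color | Drink | Hobby
-----------------------------------------
  1   | cat | nurse | gray | tea | gardening
  2   | hamster | pilot | brown | juice | cooking
  3   | dog | chef | black | coffee | painting
  4   | rabbit | writer | white | soda | reading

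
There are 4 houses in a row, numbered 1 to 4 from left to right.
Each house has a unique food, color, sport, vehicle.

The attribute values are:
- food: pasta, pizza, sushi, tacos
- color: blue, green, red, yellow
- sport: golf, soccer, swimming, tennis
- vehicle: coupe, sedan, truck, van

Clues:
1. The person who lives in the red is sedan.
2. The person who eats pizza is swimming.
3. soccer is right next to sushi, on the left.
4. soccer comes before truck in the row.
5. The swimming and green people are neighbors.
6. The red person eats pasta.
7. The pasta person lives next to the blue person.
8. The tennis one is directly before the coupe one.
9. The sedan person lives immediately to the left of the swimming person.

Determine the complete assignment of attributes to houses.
Solution:

House | Food | Color | Sport | Vehicle
--------------------------------------
  1   | pasta | red | tennis | sedan
  2   | pizza | blue | swimming | coupe
  3   | tacos | green | soccer | van
  4   | sushi | yellow | golf | truck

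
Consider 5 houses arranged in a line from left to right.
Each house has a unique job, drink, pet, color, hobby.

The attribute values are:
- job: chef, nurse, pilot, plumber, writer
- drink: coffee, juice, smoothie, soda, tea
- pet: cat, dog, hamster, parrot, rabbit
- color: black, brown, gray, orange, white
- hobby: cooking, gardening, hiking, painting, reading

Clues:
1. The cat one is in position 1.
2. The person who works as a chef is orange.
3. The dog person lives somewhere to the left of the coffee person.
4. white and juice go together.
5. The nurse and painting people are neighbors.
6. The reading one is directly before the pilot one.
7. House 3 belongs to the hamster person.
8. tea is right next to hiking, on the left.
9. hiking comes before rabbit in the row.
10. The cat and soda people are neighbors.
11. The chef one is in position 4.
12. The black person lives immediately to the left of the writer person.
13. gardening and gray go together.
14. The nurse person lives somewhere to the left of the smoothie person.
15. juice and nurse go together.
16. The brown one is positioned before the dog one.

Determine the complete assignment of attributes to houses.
Solution:

House | Job | Drink | Pet | Color | Hobby
-----------------------------------------
  1   | nurse | juice | cat | white | reading
  2   | pilot | soda | parrot | black | painting
  3   | writer | tea | hamster | brown | cooking
  4   | chef | smoothie | dog | orange | hiking
  5   | plumber | coffee | rabbit | gray | gardening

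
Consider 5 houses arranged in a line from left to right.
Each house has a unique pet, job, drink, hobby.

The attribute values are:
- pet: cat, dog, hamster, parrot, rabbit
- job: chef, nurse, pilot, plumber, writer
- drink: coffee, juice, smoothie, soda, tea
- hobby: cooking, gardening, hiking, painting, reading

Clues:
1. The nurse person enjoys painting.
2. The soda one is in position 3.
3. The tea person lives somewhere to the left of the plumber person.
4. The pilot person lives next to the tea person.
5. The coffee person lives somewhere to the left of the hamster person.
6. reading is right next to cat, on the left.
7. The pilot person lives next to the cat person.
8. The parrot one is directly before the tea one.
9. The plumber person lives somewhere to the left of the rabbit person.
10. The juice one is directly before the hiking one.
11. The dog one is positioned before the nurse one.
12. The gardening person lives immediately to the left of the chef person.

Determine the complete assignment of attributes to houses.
Solution:

House | Pet | Job | Drink | Hobby
---------------------------------
  1   | parrot | pilot | juice | reading
  2   | cat | writer | tea | hiking
  3   | dog | plumber | soda | gardening
  4   | rabbit | chef | coffee | cooking
  5   | hamster | nurse | smoothie | painting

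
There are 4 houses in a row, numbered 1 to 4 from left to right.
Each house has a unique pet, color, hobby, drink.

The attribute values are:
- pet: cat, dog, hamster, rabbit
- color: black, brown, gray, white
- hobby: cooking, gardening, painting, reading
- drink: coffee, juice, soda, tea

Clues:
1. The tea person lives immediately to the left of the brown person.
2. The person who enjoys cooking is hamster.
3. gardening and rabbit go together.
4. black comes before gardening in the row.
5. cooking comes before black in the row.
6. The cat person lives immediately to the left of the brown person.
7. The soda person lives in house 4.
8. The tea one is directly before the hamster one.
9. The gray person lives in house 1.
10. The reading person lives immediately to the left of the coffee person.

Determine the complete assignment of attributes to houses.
Solution:

House | Pet | Color | Hobby | Drink
-----------------------------------
  1   | cat | gray | reading | tea
  2   | hamster | brown | cooking | coffee
  3   | dog | black | painting | juice
  4   | rabbit | white | gardening | soda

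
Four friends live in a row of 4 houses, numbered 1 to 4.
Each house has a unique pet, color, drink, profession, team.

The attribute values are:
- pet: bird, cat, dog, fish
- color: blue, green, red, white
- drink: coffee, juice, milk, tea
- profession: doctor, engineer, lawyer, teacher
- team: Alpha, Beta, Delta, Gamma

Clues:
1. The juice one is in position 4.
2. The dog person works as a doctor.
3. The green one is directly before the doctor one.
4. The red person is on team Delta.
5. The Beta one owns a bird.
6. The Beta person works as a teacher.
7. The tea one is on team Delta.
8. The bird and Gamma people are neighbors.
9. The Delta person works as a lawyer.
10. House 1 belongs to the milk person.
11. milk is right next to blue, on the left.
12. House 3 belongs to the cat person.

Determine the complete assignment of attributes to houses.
Solution:

House | Pet | Color | Drink | Profession | Team
-----------------------------------------------
  1   | bird | green | milk | teacher | Beta
  2   | dog | blue | coffee | doctor | Gamma
  3   | cat | red | tea | lawyer | Delta
  4   | fish | white | juice | engineer | Alpha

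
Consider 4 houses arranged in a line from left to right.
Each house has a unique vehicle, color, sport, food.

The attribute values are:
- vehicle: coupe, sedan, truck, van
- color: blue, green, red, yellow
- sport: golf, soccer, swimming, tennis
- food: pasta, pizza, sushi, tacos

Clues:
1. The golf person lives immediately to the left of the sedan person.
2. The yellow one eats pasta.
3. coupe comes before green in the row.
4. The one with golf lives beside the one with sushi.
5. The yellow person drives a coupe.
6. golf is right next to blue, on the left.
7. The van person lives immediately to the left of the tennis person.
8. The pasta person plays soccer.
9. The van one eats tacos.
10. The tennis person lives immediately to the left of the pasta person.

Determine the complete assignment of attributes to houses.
Solution:

House | Vehicle | Color | Sport | Food
--------------------------------------
  1   | van | red | golf | tacos
  2   | sedan | blue | tennis | sushi
  3   | coupe | yellow | soccer | pasta
  4   | truck | green | swimming | pizza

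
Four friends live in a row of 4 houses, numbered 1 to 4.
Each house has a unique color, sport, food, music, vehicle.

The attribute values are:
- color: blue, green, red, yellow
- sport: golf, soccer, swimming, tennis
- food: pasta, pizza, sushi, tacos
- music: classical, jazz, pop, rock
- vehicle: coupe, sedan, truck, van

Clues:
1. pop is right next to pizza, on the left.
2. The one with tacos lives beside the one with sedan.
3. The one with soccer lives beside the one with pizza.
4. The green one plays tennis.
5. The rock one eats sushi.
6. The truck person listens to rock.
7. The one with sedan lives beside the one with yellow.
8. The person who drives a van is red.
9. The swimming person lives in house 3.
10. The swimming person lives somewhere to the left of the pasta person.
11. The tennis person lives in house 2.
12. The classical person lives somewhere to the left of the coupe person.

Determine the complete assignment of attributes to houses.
Solution:

House | Color | Sport | Food | Music | Vehicle
----------------------------------------------
  1   | red | soccer | tacos | pop | van
  2   | green | tennis | pizza | classical | sedan
  3   | yellow | swimming | sushi | rock | truck
  4   | blue | golf | pasta | jazz | coupe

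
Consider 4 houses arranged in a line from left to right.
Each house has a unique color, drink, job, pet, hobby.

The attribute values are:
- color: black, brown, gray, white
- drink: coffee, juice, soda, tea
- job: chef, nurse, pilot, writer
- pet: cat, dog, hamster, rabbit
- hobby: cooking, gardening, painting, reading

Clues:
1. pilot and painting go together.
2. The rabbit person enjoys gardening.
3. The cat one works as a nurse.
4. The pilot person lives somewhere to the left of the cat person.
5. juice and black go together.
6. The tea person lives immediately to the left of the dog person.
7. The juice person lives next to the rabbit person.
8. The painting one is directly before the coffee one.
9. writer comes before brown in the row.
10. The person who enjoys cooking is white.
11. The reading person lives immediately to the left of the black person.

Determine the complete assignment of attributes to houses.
Solution:

House | Color | Drink | Job | Pet | Hobby
-----------------------------------------
  1   | gray | tea | writer | hamster | reading
  2   | black | juice | pilot | dog | painting
  3   | brown | coffee | chef | rabbit | gardening
  4   | white | soda | nurse | cat | cooking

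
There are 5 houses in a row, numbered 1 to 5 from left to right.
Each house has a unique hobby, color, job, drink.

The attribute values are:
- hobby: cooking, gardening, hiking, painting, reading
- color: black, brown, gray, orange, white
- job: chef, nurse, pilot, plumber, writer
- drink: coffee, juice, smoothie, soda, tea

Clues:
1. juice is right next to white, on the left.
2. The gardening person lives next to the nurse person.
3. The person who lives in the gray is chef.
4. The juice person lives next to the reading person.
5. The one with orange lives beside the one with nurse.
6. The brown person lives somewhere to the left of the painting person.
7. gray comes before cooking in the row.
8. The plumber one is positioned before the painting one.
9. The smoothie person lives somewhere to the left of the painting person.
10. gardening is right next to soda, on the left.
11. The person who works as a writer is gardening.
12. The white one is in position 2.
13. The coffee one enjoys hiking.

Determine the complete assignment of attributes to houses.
Solution:

House | Hobby | Color | Job | Drink
-----------------------------------
  1   | gardening | orange | writer | juice
  2   | reading | white | nurse | soda
  3   | hiking | gray | chef | coffee
  4   | cooking | brown | plumber | smoothie
  5   | painting | black | pilot | tea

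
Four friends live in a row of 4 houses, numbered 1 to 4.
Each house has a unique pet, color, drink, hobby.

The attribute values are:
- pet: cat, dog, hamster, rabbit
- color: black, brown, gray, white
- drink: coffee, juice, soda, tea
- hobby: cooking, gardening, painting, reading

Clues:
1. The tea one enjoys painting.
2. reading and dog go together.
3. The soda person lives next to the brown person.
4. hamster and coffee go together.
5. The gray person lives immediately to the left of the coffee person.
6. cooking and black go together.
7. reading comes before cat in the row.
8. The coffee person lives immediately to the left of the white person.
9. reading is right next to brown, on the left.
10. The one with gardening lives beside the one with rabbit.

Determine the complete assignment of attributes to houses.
Solution:

House | Pet | Color | Drink | Hobby
-----------------------------------
  1   | dog | gray | soda | reading
  2   | hamster | brown | coffee | gardening
  3   | rabbit | white | tea | painting
  4   | cat | black | juice | cooking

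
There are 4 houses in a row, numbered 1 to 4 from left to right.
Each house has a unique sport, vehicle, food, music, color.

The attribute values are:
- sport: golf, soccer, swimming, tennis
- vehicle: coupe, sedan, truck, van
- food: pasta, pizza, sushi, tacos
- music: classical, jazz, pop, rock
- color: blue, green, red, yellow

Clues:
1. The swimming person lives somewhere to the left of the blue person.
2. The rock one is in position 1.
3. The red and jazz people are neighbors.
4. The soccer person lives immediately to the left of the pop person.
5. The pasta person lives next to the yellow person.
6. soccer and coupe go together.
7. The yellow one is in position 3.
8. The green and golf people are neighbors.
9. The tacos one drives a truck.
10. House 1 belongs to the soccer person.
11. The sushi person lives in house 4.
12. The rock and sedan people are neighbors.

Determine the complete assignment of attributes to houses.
Solution:

House | Sport | Vehicle | Food | Music | Color
----------------------------------------------
  1   | soccer | coupe | pizza | rock | green
  2   | golf | sedan | pasta | pop | red
  3   | swimming | truck | tacos | jazz | yellow
  4   | tennis | van | sushi | classical | blue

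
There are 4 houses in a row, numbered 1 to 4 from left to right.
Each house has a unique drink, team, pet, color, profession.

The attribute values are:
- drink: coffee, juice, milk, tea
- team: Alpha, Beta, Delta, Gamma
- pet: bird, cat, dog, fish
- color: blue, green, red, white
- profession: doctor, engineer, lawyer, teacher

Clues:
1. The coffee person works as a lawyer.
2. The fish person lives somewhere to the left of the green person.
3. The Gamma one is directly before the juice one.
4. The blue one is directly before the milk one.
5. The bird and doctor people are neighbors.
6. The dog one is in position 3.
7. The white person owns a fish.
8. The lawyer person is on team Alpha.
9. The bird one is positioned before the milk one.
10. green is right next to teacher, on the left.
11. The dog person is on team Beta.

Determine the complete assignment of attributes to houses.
Solution:

House | Drink | Team | Pet | Color | Profession
-----------------------------------------------
  1   | coffee | Alpha | bird | blue | lawyer
  2   | milk | Gamma | fish | white | doctor
  3   | juice | Beta | dog | green | engineer
  4   | tea | Delta | cat | red | teacher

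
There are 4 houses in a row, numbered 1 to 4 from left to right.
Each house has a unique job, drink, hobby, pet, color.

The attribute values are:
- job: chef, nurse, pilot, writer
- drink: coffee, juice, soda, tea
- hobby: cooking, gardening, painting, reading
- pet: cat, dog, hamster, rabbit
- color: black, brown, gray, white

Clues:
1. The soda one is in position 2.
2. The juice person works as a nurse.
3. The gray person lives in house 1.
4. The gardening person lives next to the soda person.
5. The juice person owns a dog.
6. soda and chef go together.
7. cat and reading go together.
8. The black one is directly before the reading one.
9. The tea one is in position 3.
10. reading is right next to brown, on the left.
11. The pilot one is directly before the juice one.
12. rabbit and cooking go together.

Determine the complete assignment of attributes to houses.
Solution:

House | Job | Drink | Hobby | Pet | Color
-----------------------------------------
  1   | writer | coffee | gardening | hamster | gray
  2   | chef | soda | cooking | rabbit | black
  3   | pilot | tea | reading | cat | white
  4   | nurse | juice | painting | dog | brown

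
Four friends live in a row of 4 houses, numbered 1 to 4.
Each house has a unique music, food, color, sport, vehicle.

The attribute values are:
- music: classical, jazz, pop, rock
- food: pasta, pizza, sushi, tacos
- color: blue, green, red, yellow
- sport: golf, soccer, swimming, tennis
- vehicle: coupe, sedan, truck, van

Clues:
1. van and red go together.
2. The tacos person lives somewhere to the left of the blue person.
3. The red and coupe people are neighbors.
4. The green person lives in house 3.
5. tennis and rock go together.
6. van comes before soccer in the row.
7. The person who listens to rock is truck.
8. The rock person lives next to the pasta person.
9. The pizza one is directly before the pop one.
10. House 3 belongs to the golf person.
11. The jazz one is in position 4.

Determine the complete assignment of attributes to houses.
Solution:

House | Music | Food | Color | Sport | Vehicle
----------------------------------------------
  1   | rock | pizza | yellow | tennis | truck
  2   | pop | pasta | red | swimming | van
  3   | classical | tacos | green | golf | coupe
  4   | jazz | sushi | blue | soccer | sedan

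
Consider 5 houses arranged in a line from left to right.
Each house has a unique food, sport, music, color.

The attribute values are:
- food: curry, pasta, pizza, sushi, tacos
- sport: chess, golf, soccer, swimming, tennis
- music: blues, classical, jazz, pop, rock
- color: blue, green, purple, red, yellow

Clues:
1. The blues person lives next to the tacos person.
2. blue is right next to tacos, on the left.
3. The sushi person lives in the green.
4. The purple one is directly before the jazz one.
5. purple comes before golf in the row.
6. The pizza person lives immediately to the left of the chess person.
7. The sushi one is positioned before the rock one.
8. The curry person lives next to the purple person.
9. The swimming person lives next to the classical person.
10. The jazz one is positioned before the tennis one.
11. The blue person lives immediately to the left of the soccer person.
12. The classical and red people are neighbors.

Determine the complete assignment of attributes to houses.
Solution:

House | Food | Sport | Music | Color
------------------------------------
  1   | curry | swimming | blues | blue
  2   | tacos | soccer | classical | purple
  3   | pizza | golf | jazz | red
  4   | sushi | chess | pop | green
  5   | pasta | tennis | rock | yellow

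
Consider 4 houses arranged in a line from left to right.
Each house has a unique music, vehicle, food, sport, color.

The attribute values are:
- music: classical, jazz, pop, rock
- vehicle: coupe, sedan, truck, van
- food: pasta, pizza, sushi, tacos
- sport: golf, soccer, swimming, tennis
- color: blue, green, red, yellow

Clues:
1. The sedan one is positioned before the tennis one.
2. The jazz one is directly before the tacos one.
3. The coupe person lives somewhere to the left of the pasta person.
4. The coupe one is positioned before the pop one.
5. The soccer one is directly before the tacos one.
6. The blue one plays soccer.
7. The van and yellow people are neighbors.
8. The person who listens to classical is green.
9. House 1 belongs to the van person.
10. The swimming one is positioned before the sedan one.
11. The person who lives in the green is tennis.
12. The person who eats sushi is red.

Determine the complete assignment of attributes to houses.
Solution:

House | Music | Vehicle | Food | Sport | Color
----------------------------------------------
  1   | jazz | van | pizza | soccer | blue
  2   | rock | coupe | tacos | swimming | yellow
  3   | pop | sedan | sushi | golf | red
  4   | classical | truck | pasta | tennis | green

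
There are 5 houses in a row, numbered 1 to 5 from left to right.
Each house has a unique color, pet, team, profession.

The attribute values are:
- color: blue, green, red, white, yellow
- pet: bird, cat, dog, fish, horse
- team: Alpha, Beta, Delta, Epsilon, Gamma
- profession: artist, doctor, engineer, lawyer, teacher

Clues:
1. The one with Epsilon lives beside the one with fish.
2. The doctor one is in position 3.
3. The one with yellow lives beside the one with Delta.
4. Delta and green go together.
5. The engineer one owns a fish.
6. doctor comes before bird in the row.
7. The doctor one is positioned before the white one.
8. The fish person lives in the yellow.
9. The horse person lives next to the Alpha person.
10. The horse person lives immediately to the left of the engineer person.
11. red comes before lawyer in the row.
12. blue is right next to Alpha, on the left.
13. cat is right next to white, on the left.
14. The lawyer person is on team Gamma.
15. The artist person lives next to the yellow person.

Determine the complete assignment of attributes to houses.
Solution:

House | Color | Pet | Team | Profession
---------------------------------------
  1   | blue | horse | Epsilon | artist
  2   | yellow | fish | Alpha | engineer
  3   | green | dog | Delta | doctor
  4   | red | cat | Beta | teacher
  5   | white | bird | Gamma | lawyer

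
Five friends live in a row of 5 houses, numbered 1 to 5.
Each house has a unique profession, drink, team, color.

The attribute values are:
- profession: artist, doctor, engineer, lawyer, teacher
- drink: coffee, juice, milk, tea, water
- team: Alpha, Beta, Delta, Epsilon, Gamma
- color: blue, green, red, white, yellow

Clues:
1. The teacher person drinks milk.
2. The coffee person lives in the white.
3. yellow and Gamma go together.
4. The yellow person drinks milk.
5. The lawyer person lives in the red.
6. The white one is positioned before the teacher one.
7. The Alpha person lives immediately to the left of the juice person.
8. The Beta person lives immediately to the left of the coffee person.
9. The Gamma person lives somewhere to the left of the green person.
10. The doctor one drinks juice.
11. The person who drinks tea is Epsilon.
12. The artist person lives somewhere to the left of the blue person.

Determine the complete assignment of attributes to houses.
Solution:

House | Profession | Drink | Team | Color
-----------------------------------------
  1   | lawyer | water | Beta | red
  2   | artist | coffee | Alpha | white
  3   | doctor | juice | Delta | blue
  4   | teacher | milk | Gamma | yellow
  5   | engineer | tea | Epsilon | green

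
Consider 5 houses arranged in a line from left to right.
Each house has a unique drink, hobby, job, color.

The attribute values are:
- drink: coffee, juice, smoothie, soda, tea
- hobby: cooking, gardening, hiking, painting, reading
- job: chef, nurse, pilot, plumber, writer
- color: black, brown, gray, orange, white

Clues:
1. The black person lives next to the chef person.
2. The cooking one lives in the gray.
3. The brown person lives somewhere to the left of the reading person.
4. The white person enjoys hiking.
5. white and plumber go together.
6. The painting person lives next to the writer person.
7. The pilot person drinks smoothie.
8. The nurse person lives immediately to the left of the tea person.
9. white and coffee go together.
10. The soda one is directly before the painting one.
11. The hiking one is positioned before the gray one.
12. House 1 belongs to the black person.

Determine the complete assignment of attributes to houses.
Solution:

House | Drink | Hobby | Job | Color
-----------------------------------
  1   | soda | gardening | nurse | black
  2   | tea | painting | chef | brown
  3   | juice | reading | writer | orange
  4   | coffee | hiking | plumber | white
  5   | smoothie | cooking | pilot | gray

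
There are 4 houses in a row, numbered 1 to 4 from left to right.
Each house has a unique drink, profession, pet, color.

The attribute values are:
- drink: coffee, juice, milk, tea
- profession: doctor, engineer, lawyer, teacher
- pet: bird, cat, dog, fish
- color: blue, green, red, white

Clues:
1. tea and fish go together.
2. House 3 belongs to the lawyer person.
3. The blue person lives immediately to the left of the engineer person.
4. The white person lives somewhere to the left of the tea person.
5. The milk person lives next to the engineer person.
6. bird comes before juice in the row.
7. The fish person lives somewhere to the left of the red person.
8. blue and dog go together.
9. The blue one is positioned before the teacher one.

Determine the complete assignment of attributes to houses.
Solution:

House | Drink | Profession | Pet | Color
----------------------------------------
  1   | milk | doctor | dog | blue
  2   | coffee | engineer | bird | white
  3   | tea | lawyer | fish | green
  4   | juice | teacher | cat | red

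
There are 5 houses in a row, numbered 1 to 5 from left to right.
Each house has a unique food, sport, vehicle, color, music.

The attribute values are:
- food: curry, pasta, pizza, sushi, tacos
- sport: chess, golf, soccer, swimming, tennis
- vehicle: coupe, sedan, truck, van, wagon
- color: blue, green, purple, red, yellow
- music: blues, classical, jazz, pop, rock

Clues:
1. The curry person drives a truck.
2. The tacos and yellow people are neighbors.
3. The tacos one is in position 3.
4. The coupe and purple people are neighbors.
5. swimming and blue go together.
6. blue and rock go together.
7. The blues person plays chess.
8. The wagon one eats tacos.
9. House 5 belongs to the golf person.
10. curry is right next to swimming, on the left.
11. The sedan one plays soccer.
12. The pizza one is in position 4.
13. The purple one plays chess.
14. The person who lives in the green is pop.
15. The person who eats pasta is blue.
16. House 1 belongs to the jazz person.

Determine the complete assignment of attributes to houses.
Solution:

House | Food | Sport | Vehicle | Color | Music
----------------------------------------------
  1   | curry | tennis | truck | red | jazz
  2   | pasta | swimming | coupe | blue | rock
  3   | tacos | chess | wagon | purple | blues
  4   | pizza | soccer | sedan | yellow | classical
  5   | sushi | golf | van | green | pop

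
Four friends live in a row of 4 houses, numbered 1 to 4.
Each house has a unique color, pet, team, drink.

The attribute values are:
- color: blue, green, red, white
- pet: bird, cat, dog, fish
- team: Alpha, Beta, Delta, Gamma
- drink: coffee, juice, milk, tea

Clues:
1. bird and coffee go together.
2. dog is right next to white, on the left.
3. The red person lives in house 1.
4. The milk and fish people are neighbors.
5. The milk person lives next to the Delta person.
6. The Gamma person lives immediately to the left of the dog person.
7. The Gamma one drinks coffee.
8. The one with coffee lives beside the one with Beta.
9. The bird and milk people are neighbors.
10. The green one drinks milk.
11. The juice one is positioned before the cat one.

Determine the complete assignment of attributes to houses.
Solution:

House | Color | Pet | Team | Drink
----------------------------------
  1   | red | bird | Gamma | coffee
  2   | green | dog | Beta | milk
  3   | white | fish | Delta | juice
  4   | blue | cat | Alpha | tea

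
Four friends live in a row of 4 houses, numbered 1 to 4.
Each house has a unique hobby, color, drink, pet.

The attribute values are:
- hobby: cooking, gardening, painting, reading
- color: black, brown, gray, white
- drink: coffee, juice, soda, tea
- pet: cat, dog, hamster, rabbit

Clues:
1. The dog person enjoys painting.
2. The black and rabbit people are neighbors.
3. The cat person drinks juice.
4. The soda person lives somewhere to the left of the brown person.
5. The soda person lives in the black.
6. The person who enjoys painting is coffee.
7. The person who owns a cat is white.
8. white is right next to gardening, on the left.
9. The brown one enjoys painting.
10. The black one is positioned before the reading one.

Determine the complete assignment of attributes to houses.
Solution:

House | Hobby | Color | Drink | Pet
-----------------------------------
  1   | cooking | white | juice | cat
  2   | gardening | black | soda | hamster
  3   | reading | gray | tea | rabbit
  4   | painting | brown | coffee | dog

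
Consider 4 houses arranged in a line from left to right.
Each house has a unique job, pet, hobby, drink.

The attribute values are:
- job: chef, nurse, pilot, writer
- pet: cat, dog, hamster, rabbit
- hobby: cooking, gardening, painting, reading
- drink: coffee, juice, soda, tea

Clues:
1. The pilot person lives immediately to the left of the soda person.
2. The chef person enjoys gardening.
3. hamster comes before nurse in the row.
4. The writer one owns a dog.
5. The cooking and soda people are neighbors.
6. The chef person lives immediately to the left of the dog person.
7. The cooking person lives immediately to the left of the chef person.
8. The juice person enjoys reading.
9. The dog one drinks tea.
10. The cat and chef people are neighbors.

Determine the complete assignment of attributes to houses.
Solution:

House | Job | Pet | Hobby | Drink
---------------------------------
  1   | pilot | cat | cooking | coffee
  2   | chef | hamster | gardening | soda
  3   | writer | dog | painting | tea
  4   | nurse | rabbit | reading | juice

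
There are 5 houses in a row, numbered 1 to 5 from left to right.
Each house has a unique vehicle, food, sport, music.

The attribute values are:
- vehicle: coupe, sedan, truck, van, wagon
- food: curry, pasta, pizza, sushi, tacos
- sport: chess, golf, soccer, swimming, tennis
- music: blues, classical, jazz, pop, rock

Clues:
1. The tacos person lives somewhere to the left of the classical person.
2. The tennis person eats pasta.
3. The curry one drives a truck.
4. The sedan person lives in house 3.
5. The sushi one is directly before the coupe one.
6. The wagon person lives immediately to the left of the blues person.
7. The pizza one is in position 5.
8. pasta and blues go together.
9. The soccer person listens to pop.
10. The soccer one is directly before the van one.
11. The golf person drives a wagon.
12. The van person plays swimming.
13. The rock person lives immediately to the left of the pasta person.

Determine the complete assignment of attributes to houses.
Solution:

House | Vehicle | Food | Sport | Music
--------------------------------------
  1   | wagon | sushi | golf | rock
  2   | coupe | pasta | tennis | blues
  3   | sedan | tacos | chess | jazz
  4   | truck | curry | soccer | pop
  5   | van | pizza | swimming | classical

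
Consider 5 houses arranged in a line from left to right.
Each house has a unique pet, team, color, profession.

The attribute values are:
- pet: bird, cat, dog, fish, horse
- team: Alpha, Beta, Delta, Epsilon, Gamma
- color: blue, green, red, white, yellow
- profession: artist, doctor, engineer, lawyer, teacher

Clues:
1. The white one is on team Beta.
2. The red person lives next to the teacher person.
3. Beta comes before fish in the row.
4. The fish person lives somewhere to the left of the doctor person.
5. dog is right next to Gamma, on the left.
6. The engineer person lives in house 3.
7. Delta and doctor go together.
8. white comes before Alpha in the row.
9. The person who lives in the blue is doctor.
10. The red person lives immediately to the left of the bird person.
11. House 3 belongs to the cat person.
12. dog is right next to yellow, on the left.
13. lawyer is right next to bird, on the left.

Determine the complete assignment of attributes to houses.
Solution:

House | Pet | Team | Color | Profession
---------------------------------------
  1   | dog | Epsilon | red | lawyer
  2   | bird | Gamma | yellow | teacher
  3   | cat | Beta | white | engineer
  4   | fish | Alpha | green | artist
  5   | horse | Delta | blue | doctor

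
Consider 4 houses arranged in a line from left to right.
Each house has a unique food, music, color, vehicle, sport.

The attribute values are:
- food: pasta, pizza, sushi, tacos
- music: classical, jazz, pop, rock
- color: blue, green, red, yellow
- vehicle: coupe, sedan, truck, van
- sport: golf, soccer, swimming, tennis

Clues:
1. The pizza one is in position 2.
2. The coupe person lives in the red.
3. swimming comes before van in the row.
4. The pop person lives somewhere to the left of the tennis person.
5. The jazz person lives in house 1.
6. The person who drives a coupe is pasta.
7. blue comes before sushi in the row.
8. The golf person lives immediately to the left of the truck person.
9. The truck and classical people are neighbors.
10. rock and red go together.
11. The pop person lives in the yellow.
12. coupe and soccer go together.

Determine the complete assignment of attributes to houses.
Solution:

House | Food | Music | Color | Vehicle | Sport
----------------------------------------------
  1   | tacos | jazz | blue | sedan | golf
  2   | pizza | pop | yellow | truck | swimming
  3   | sushi | classical | green | van | tennis
  4   | pasta | rock | red | coupe | soccer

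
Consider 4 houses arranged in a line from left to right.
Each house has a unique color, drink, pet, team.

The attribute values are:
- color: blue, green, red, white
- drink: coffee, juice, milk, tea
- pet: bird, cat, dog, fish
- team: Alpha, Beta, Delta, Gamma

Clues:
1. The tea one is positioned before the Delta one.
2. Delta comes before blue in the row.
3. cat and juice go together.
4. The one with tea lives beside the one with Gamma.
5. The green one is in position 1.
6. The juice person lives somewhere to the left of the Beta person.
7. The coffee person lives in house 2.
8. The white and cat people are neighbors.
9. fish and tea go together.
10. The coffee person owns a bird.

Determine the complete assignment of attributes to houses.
Solution:

House | Color | Drink | Pet | Team
----------------------------------
  1   | green | tea | fish | Alpha
  2   | white | coffee | bird | Gamma
  3   | red | juice | cat | Delta
  4   | blue | milk | dog | Beta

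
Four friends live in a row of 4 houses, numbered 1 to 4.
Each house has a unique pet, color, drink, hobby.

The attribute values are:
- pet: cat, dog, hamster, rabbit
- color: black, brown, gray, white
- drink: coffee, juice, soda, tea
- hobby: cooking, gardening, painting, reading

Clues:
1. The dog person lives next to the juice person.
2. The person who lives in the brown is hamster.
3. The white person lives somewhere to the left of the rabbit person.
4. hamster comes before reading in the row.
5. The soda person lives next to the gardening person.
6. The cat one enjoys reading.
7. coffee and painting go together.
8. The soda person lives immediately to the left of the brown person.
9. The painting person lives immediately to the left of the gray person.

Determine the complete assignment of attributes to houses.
Solution:

House | Pet | Color | Drink | Hobby
-----------------------------------
  1   | dog | white | soda | cooking
  2   | hamster | brown | juice | gardening
  3   | rabbit | black | coffee | painting
  4   | cat | gray | tea | reading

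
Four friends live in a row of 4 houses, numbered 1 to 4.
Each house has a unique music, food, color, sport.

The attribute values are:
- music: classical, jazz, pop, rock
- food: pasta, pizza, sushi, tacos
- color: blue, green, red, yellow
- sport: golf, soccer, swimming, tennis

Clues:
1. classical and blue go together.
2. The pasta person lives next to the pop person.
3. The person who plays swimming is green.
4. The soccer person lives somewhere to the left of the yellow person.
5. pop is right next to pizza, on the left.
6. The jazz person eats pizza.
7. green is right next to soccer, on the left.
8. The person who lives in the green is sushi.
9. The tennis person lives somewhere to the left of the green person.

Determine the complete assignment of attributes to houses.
Solution:

House | Music | Food | Color | Sport
------------------------------------
  1   | classical | pasta | blue | tennis
  2   | pop | sushi | green | swimming
  3   | jazz | pizza | red | soccer
  4   | rock | tacos | yellow | golf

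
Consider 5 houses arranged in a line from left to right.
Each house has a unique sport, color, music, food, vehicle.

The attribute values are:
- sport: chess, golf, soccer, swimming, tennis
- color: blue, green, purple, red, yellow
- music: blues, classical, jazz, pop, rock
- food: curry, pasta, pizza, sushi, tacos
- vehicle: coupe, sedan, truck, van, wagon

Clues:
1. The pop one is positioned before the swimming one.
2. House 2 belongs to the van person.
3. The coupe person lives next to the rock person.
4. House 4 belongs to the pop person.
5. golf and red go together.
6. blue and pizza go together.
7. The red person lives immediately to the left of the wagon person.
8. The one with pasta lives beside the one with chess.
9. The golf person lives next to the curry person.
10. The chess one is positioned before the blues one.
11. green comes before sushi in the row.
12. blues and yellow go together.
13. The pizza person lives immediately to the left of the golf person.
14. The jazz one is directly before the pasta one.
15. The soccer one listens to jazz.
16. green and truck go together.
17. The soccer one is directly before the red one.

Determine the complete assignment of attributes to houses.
Solution:

House | Sport | Color | Music | Food | Vehicle
----------------------------------------------
  1   | soccer | blue | jazz | pizza | coupe
  2   | golf | red | rock | pasta | van
  3   | chess | purple | classical | curry | wagon
  4   | tennis | green | pop | tacos | truck
  5   | swimming | yellow | blues | sushi | sedan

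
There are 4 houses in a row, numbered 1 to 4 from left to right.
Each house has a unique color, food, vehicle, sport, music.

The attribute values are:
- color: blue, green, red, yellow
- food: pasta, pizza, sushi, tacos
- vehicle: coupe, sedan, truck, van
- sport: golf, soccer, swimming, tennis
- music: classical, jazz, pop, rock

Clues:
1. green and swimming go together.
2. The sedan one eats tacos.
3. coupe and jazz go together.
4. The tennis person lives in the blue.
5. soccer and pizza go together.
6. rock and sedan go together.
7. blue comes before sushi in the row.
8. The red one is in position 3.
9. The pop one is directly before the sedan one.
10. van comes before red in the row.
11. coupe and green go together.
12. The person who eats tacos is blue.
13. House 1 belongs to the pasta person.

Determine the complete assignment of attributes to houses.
Solution:

House | Color | Food | Vehicle | Sport | Music
----------------------------------------------
  1   | yellow | pasta | van | golf | pop
  2   | blue | tacos | sedan | tennis | rock
  3   | red | pizza | truck | soccer | classical
  4   | green | sushi | coupe | swimming | jazz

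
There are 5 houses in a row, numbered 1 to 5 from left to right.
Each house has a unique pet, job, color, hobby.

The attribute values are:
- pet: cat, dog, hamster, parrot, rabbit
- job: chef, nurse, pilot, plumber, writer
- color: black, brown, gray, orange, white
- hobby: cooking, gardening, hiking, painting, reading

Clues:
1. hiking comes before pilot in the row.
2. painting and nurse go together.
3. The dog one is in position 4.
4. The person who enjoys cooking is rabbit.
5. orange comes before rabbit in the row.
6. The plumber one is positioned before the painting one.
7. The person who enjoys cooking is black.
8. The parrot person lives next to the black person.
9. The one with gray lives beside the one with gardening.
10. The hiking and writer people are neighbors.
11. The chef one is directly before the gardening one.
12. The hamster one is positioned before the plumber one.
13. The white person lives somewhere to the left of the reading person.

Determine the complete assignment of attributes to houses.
Solution:

House | Pet | Job | Color | Hobby
---------------------------------
  1   | hamster | chef | gray | hiking
  2   | parrot | writer | orange | gardening
  3   | rabbit | plumber | black | cooking
  4   | dog | nurse | white | painting
  5   | cat | pilot | brown | reading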